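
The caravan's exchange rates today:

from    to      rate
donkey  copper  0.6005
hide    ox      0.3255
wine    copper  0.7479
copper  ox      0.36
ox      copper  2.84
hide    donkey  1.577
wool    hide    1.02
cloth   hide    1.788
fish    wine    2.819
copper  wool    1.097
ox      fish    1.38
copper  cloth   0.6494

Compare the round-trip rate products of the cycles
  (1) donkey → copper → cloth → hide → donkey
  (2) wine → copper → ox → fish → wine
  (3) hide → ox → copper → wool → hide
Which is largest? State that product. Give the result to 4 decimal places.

(1) 0.6005 × 0.6494 × 1.788 × 1.577 = 1.09957
(2) 0.7479 × 0.36 × 1.38 × 2.819 = 1.04742
(3) 0.3255 × 2.84 × 1.097 × 1.02 = 1.03437
Highest is cycle (1) at 1.0996 (>1, arbitrage).

1.0996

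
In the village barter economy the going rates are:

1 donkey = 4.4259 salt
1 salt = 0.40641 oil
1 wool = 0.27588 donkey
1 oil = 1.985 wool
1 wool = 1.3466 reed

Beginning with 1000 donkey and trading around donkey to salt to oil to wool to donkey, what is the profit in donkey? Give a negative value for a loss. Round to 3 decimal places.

-14.976

1000 donkey × 4.4259 = 4425.9 salt
4425.9 salt × 0.40641 = 1798.730019 oil
1798.730019 oil × 1.985 = 3570.479087715 wool
3570.479087715 wool × 0.27588 = 985.0237707188142 donkey
Net change: 985.0237707188142 − 1000 = -14.9762292811858 donkey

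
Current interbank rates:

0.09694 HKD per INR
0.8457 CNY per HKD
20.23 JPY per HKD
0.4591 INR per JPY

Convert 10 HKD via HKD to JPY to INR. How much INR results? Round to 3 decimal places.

10 HKD × 20.23 = 202.3 JPY
202.3 JPY × 0.4591 = 92.87593 INR

92.876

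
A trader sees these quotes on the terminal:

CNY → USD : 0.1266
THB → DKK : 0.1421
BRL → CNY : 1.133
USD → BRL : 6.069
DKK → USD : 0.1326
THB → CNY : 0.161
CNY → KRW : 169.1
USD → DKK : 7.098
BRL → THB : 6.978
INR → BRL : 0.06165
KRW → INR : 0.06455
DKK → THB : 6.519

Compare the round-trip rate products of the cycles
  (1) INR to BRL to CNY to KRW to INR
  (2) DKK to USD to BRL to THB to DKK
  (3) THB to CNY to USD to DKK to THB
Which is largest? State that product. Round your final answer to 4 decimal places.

0.9431

(1) 0.06165 × 1.133 × 169.1 × 0.06455 = 0.76244
(2) 0.1326 × 6.069 × 6.978 × 0.1421 = 0.79797
(3) 0.161 × 0.1266 × 7.098 × 6.519 = 0.94314
Highest is cycle (3) at 0.9431 (≤1, no arbitrage).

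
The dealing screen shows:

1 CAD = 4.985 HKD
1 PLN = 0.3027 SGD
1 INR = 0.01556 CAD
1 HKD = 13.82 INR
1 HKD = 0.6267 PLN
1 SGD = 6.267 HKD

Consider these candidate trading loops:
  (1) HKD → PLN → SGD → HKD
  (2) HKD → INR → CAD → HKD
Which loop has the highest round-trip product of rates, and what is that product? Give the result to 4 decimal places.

1.1889

(1) 0.6267 × 0.3027 × 6.267 = 1.18886
(2) 13.82 × 0.01556 × 4.985 = 1.07197
Highest is cycle (1) at 1.1889 (>1, arbitrage).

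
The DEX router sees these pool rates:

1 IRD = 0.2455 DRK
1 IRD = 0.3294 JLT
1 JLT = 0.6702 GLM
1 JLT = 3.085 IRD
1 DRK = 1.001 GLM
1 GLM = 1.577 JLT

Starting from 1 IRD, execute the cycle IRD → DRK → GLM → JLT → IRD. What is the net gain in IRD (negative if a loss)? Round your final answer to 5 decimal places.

1 IRD × 0.2455 = 0.2455 DRK
0.2455 DRK × 1.001 = 0.2457455 GLM
0.2457455 GLM × 1.577 = 0.3875406535 JLT
0.3875406535 JLT × 3.085 = 1.1955629160475 IRD
Net change: 1.1955629160475 − 1 = 0.1955629160475 IRD

0.19556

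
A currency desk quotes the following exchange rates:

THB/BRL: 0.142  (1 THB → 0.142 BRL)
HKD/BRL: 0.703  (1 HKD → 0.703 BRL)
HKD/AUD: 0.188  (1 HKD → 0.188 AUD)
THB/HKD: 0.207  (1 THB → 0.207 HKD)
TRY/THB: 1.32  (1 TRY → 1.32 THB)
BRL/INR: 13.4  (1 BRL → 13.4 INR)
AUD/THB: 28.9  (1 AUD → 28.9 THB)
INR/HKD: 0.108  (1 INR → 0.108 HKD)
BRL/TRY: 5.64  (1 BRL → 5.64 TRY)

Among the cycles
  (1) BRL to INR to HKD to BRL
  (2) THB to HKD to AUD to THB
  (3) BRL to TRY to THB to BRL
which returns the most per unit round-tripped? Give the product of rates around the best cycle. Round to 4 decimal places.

(1) 13.4 × 0.108 × 0.703 = 1.01738
(2) 0.207 × 0.188 × 28.9 = 1.12467
(3) 5.64 × 1.32 × 0.142 = 1.05716
Highest is cycle (2) at 1.1247 (>1, arbitrage).

1.1247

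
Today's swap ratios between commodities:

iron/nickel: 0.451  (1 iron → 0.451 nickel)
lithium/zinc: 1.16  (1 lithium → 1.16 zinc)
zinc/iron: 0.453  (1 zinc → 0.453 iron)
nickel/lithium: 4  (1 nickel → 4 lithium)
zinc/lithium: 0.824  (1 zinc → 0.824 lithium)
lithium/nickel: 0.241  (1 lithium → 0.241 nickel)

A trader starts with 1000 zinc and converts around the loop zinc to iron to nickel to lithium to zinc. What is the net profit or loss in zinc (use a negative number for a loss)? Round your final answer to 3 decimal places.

1000 zinc × 0.453 = 453 iron
453 iron × 0.451 = 204.303 nickel
204.303 nickel × 4 = 817.212 lithium
817.212 lithium × 1.16 = 947.96592 zinc
Net change: 947.96592 − 1000 = -52.03408 zinc

-52.034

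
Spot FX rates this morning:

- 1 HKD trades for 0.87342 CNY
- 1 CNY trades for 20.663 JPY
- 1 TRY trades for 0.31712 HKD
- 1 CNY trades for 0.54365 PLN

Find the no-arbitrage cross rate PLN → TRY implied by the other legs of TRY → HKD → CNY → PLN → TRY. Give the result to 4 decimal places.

6.6410

Known legs of the cycle: 0.31712 × 0.87342 × 0.54365 = 0.15057960638496
For no arbitrage the full-cycle product must be 1, so the missing rate is 1 / 0.15057960638496 ≈ 6.641006.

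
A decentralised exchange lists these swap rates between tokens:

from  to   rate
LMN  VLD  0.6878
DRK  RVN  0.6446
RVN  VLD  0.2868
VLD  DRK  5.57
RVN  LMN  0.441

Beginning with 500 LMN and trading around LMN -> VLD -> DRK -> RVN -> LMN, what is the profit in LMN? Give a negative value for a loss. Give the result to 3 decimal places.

500 LMN × 0.6878 = 343.9 VLD
343.9 VLD × 5.57 = 1915.523 DRK
1915.523 DRK × 0.6446 = 1234.7461258 RVN
1234.7461258 RVN × 0.441 = 544.5230414778 LMN
Net change: 544.5230414778 − 500 = 44.5230414778 LMN

44.523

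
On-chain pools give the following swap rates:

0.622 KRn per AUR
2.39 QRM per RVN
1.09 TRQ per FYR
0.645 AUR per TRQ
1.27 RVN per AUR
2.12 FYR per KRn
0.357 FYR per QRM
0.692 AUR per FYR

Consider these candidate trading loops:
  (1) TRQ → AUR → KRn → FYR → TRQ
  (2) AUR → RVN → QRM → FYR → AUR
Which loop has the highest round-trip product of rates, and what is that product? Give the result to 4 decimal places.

(1) 0.645 × 0.622 × 2.12 × 1.09 = 0.92707
(2) 1.27 × 2.39 × 0.357 × 0.692 = 0.74985
Highest is cycle (1) at 0.9271 (≤1, no arbitrage).

0.9271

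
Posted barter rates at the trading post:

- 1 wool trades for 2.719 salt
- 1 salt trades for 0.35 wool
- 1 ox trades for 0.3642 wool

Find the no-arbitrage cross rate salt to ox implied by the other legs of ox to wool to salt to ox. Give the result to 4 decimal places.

1.0098

Known legs of the cycle: 0.3642 × 2.719 = 0.9902598
For no arbitrage the full-cycle product must be 1, so the missing rate is 1 / 0.9902598 ≈ 1.009836.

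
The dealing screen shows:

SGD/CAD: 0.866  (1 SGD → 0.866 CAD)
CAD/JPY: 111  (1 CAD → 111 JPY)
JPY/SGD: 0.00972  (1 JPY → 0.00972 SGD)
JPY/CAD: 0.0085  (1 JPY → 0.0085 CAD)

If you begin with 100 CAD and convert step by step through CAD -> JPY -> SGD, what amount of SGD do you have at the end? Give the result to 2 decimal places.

107.89

100 CAD × 111 = 11100 JPY
11100 JPY × 0.00972 = 107.892 SGD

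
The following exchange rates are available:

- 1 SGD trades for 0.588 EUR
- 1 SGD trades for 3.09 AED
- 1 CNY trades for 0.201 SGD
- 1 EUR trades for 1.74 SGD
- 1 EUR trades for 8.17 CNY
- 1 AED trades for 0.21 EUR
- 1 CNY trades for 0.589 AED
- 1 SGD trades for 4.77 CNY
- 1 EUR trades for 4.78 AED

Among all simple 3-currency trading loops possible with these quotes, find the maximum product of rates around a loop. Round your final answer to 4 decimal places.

1.1291

EUR→SGD→AED→EUR: 1.74 × 3.09 × 0.21 = 1.12909
EUR→CNY→AED→EUR: 8.17 × 0.589 × 0.21 = 1.01055
EUR→CNY→SGD→EUR: 8.17 × 0.201 × 0.588 = 0.96560
Maximum is EUR→SGD→AED→EUR at 1.1291; arbitrage exists.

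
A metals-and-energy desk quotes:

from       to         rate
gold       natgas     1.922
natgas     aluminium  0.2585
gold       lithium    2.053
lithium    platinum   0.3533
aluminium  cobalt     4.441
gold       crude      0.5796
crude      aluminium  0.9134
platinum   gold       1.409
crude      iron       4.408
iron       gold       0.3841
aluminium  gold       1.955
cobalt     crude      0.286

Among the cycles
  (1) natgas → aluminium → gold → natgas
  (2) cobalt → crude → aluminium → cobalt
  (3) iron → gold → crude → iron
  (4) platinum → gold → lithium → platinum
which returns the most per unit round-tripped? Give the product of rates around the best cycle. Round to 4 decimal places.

(1) 0.2585 × 1.955 × 1.922 = 0.97132
(2) 0.286 × 0.9134 × 4.441 = 1.16013
(3) 0.3841 × 0.5796 × 4.408 = 0.98133
(4) 1.409 × 2.053 × 0.3533 = 1.02198
Highest is cycle (2) at 1.1601 (>1, arbitrage).

1.1601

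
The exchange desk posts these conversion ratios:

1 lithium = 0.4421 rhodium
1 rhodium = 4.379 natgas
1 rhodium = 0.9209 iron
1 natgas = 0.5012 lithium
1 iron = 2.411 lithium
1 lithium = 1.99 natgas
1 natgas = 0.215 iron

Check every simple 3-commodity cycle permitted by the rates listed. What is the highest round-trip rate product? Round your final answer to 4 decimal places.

1.0315

iron→lithium→natgas→iron: 2.411 × 1.99 × 0.215 = 1.03155
iron→lithium→rhodium→iron: 2.411 × 0.4421 × 0.9209 = 0.98159
natgas→lithium→rhodium→natgas: 0.5012 × 0.4421 × 4.379 = 0.97030
Maximum is iron→lithium→natgas→iron at 1.0315; arbitrage exists.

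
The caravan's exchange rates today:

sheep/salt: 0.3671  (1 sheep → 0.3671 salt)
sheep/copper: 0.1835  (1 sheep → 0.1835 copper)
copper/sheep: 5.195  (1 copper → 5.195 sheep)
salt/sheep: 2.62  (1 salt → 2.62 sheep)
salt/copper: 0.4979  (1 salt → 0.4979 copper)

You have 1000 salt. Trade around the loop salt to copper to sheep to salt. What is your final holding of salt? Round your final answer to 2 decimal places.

949.54

1000 salt × 0.4979 = 497.9 copper
497.9 copper × 5.195 = 2586.5905 sheep
2586.5905 sheep × 0.3671 = 949.53737255 salt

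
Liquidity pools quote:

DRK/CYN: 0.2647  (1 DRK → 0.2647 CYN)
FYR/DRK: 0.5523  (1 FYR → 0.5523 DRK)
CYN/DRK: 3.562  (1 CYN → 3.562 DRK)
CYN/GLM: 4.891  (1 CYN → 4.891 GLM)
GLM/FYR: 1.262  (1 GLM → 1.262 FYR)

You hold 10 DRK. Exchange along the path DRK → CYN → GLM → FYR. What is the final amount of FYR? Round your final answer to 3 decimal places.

16.338

10 DRK × 0.2647 = 2.647 CYN
2.647 CYN × 4.891 = 12.946477 GLM
12.946477 GLM × 1.262 = 16.338453974 FYR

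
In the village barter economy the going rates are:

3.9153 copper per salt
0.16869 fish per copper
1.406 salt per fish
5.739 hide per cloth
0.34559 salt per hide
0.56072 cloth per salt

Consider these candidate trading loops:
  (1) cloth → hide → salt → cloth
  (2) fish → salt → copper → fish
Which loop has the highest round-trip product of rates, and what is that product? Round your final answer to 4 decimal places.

(1) 5.739 × 0.34559 × 0.56072 = 1.11210
(2) 1.406 × 3.9153 × 0.16869 = 0.92862
Highest is cycle (1) at 1.1121 (>1, arbitrage).

1.1121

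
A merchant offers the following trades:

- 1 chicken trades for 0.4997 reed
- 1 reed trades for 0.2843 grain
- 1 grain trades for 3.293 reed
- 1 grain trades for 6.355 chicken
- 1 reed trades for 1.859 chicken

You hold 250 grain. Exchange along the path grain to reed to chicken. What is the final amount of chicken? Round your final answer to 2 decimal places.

1530.42

250 grain × 3.293 = 823.25 reed
823.25 reed × 1.859 = 1530.42175 chicken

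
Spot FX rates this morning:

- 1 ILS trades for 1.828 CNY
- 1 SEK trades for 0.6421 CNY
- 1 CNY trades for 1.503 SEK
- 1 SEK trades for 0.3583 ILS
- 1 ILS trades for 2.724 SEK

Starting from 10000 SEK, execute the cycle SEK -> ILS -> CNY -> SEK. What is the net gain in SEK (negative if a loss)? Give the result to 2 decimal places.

-155.76

10000 SEK × 0.3583 = 3583 ILS
3583 ILS × 1.828 = 6549.724 CNY
6549.724 CNY × 1.503 = 9844.235172 SEK
Net change: 9844.235172 − 10000 = -155.764828 SEK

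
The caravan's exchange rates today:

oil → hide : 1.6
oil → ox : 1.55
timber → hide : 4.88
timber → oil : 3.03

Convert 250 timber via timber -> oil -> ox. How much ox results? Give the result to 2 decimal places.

1174.13

250 timber × 3.03 = 757.5 oil
757.5 oil × 1.55 = 1174.125 ox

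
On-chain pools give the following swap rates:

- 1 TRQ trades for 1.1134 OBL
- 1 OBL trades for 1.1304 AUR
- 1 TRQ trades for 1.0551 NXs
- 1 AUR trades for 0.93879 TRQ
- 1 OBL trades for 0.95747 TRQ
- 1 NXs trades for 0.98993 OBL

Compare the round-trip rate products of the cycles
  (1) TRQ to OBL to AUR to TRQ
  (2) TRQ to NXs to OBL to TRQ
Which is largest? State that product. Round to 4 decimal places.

1.1815

(1) 1.1134 × 1.1304 × 0.93879 = 1.18155
(2) 1.0551 × 0.98993 × 0.95747 = 1.00005
Highest is cycle (1) at 1.1815 (>1, arbitrage).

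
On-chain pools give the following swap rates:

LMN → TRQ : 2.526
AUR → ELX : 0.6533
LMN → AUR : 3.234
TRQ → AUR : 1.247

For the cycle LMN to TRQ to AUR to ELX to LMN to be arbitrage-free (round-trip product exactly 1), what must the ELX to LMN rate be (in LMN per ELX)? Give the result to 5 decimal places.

0.48595

Known legs of the cycle: 2.526 × 1.247 × 0.6533 = 2.0578440426
For no arbitrage the full-cycle product must be 1, so the missing rate is 1 / 2.0578440426 ≈ 0.4859455.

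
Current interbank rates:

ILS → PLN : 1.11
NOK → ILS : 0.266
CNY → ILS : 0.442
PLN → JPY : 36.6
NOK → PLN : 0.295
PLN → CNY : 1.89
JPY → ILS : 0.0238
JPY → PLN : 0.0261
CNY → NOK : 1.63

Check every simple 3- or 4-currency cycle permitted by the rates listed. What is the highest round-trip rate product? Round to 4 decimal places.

0.9669

JPY→ILS→PLN→JPY: 0.0238 × 1.11 × 36.6 = 0.96690
PLN→CNY→ILS→PLN: 1.89 × 0.442 × 1.11 = 0.92727
PLN→CNY→NOK→ILS→PLN: 1.89 × 1.63 × 0.266 × 1.11 = 0.90961
PLN→CNY→NOK→PLN: 1.89 × 1.63 × 0.295 = 0.90881
Maximum is JPY→ILS→PLN→JPY at 0.9669; no arbitrage — every cycle loses value.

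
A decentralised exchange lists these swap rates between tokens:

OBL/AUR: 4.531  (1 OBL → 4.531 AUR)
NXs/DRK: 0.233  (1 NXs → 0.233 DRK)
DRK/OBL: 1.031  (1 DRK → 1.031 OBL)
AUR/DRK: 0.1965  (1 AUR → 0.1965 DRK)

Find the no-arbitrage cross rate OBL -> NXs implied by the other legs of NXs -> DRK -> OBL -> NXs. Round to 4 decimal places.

Known legs of the cycle: 0.233 × 1.031 = 0.240223
For no arbitrage the full-cycle product must be 1, so the missing rate is 1 / 0.240223 ≈ 4.162799.

4.1628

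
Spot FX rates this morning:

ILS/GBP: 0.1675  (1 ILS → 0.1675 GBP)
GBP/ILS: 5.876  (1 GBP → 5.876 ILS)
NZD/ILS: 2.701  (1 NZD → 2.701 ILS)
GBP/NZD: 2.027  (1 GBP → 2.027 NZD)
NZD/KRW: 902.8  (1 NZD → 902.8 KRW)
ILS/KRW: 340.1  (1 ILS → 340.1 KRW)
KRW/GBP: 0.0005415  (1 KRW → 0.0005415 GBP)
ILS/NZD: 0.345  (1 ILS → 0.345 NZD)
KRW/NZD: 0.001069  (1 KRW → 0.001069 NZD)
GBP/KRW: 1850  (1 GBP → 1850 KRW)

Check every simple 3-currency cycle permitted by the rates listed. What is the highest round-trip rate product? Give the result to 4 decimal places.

1.0821

KRW→GBP→ILS→KRW: 0.0005415 × 5.876 × 340.1 = 1.08215
KRW→GBP→NZD→KRW: 0.0005415 × 2.027 × 902.8 = 0.99093
KRW→NZD→ILS→KRW: 0.001069 × 2.701 × 340.1 = 0.98199
GBP→NZD→ILS→GBP: 2.027 × 2.701 × 0.1675 = 0.91705
Maximum is KRW→GBP→ILS→KRW at 1.0821; arbitrage exists.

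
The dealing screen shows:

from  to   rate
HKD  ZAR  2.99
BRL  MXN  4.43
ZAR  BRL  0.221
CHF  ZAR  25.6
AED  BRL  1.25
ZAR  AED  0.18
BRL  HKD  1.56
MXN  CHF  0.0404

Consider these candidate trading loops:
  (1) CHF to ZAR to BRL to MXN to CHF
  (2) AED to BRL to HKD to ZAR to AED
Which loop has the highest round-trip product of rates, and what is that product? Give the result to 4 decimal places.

1.0495

(1) 25.6 × 0.221 × 4.43 × 0.0404 = 1.01255
(2) 1.25 × 1.56 × 2.99 × 0.18 = 1.04949
Highest is cycle (2) at 1.0495 (>1, arbitrage).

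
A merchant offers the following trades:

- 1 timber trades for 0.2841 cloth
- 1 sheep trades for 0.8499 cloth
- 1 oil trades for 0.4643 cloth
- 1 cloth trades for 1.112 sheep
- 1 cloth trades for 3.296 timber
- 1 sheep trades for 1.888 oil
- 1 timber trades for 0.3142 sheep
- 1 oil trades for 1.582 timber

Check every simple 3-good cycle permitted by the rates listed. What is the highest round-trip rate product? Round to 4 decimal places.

0.9748

sheep→oil→cloth→sheep: 1.888 × 0.4643 × 1.112 = 0.97478
sheep→oil→timber→sheep: 1.888 × 1.582 × 0.3142 = 0.93846
sheep→cloth→timber→sheep: 0.8499 × 3.296 × 0.3142 = 0.88016
Maximum is sheep→oil→cloth→sheep at 0.9748; no arbitrage — every cycle loses value.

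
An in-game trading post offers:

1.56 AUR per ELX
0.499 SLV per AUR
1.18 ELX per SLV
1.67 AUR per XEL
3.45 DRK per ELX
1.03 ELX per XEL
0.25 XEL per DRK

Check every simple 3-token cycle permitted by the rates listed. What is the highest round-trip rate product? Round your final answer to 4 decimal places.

0.9186

ELX→AUR→SLV→ELX: 1.56 × 0.499 × 1.18 = 0.91856
DRK→XEL→ELX→DRK: 0.25 × 1.03 × 3.45 = 0.88838
Maximum is ELX→AUR→SLV→ELX at 0.9186; no arbitrage — every cycle loses value.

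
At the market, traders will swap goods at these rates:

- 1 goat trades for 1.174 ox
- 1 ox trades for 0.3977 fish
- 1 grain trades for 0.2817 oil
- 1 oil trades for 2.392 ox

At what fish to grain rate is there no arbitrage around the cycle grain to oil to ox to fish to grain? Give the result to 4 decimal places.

Known legs of the cycle: 0.2817 × 2.392 × 0.3977 = 0.26798075928
For no arbitrage the full-cycle product must be 1, so the missing rate is 1 / 0.26798075928 ≈ 3.731611.

3.7316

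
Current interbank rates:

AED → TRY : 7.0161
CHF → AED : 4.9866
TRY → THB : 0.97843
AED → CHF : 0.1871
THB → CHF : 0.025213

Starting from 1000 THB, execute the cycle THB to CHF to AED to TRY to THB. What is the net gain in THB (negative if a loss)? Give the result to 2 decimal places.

-136.91

1000 THB × 0.025213 = 25.213 CHF
25.213 CHF × 4.9866 = 125.7271458 AED
125.7271458 AED × 7.0161 = 882.11422764738 TRY
882.11422764738 TRY × 0.97843 = 863.0870237570260134 THB
Net change: 863.0870237570260134 − 1000 = -136.9129762429739866 THB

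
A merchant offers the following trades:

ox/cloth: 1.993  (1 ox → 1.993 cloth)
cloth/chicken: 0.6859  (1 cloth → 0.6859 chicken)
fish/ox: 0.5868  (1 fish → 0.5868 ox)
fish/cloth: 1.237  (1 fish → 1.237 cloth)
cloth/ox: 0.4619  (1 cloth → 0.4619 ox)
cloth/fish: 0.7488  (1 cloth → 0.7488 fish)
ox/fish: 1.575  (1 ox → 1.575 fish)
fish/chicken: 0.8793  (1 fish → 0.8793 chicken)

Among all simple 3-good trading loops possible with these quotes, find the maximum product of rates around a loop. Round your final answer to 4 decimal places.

0.8999

cloth→ox→fish→cloth: 0.4619 × 1.575 × 1.237 = 0.89991
cloth→fish→ox→cloth: 0.7488 × 0.5868 × 1.993 = 0.87572
Maximum is cloth→ox→fish→cloth at 0.8999; no arbitrage — every cycle loses value.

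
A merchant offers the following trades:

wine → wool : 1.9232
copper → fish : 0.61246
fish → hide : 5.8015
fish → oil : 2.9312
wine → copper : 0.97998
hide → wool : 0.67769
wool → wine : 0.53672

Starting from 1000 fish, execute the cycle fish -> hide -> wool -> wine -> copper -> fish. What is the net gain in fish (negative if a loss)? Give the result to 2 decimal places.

266.53

1000 fish × 5.8015 = 5801.5 hide
5801.5 hide × 0.67769 = 3931.618535 wool
3931.618535 wool × 0.53672 = 2110.1783001052 wine
2110.1783001052 wine × 0.97998 = 2067.932530537093896 copper
2067.932530537093896 copper × 0.61246 = 1266.52595765274852754416 fish
Net change: 1266.52595765274852754416 − 1000 = 266.52595765274852754416 fish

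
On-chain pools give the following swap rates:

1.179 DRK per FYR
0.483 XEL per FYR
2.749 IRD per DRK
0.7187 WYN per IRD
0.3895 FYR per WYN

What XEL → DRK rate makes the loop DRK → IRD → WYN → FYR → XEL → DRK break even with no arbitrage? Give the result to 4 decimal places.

2.6904

Known legs of the cycle: 2.749 × 0.7187 × 0.3895 × 0.483 = 0.37168666265955
For no arbitrage the full-cycle product must be 1, so the missing rate is 1 / 0.37168666265955 ≈ 2.690438.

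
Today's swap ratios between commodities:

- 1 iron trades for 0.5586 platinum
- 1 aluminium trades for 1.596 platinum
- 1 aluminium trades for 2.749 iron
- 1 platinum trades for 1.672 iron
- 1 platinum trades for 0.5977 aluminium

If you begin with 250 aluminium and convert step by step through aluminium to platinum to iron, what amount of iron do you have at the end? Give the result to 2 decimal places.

667.13

250 aluminium × 1.596 = 399 platinum
399 platinum × 1.672 = 667.128 iron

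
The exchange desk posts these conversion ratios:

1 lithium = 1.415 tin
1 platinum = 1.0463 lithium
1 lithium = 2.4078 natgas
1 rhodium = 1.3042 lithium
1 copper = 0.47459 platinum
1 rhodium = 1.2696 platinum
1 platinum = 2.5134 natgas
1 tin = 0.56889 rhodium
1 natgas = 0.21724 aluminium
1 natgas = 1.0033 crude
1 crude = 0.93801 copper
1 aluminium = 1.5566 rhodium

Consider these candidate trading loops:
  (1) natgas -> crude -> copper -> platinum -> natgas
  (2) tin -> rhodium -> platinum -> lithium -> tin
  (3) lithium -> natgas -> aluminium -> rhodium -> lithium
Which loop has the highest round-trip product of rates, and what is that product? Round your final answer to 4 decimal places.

1.1226

(1) 1.0033 × 0.93801 × 0.47459 × 2.5134 = 1.12258
(2) 0.56889 × 1.2696 × 1.0463 × 1.415 = 1.06932
(3) 2.4078 × 0.21724 × 1.5566 × 1.3042 = 1.06189
Highest is cycle (1) at 1.1226 (>1, arbitrage).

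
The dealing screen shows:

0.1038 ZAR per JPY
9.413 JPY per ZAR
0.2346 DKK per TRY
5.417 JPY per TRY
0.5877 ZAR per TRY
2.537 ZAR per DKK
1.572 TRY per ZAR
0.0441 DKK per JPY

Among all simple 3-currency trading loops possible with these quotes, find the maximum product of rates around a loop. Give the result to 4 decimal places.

1.0531

JPY→DKK→ZAR→JPY: 0.0441 × 2.537 × 9.413 = 1.05314
DKK→ZAR→TRY→DKK: 2.537 × 1.572 × 0.2346 = 0.93562
JPY→ZAR→TRY→JPY: 0.1038 × 1.572 × 5.417 = 0.88391
Maximum is JPY→DKK→ZAR→JPY at 1.0531; arbitrage exists.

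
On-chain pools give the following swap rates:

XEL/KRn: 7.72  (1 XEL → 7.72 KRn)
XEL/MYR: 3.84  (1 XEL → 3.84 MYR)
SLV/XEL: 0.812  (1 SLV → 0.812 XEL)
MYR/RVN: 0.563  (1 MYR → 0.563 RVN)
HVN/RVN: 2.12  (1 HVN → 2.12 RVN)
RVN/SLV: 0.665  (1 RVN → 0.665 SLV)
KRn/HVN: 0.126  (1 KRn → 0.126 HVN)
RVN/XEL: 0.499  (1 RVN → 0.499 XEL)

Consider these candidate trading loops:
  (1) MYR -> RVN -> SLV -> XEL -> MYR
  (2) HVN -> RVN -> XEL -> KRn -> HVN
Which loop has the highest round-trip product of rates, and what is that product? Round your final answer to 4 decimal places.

1.1674

(1) 0.563 × 0.665 × 0.812 × 3.84 = 1.16739
(2) 2.12 × 0.499 × 7.72 × 0.126 = 1.02902
Highest is cycle (1) at 1.1674 (>1, arbitrage).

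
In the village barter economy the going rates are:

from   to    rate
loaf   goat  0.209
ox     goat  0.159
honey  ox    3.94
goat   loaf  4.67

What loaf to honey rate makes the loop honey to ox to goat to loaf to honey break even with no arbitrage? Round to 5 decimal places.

Known legs of the cycle: 3.94 × 0.159 × 4.67 = 2.9255682
For no arbitrage the full-cycle product must be 1, so the missing rate is 1 / 2.9255682 ≈ 0.3418139.

0.34181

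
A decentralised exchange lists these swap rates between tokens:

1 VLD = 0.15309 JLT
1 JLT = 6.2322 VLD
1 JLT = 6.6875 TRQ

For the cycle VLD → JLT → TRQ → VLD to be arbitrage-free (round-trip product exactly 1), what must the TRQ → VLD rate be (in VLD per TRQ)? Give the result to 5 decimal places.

Known legs of the cycle: 0.15309 × 6.6875 = 1.023789375
For no arbitrage the full-cycle product must be 1, so the missing rate is 1 / 1.023789375 ≈ 0.9767634.

0.97676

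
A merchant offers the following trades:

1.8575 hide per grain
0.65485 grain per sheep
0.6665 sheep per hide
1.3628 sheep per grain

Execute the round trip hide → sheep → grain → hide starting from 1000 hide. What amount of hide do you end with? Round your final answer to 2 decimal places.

1000 hide × 0.6665 = 666.5 sheep
666.5 sheep × 0.65485 = 436.457525 grain
436.457525 grain × 1.8575 = 810.7198526875 hide

810.72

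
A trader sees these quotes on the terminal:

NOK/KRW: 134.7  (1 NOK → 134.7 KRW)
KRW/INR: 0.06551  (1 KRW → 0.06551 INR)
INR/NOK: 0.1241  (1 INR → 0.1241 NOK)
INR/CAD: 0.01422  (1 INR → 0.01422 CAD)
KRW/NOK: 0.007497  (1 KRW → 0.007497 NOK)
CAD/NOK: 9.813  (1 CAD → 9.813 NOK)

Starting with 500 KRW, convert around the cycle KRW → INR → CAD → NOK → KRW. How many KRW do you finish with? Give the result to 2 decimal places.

500 KRW × 0.06551 = 32.755 INR
32.755 INR × 0.01422 = 0.4657761 CAD
0.4657761 CAD × 9.813 = 4.5706608693 NOK
4.5706608693 NOK × 134.7 = 615.66801909471 KRW

615.67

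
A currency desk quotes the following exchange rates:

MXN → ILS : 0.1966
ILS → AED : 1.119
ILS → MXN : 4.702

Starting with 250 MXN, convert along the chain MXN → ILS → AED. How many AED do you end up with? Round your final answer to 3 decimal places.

54.999

250 MXN × 0.1966 = 49.15 ILS
49.15 ILS × 1.119 = 54.99885 AED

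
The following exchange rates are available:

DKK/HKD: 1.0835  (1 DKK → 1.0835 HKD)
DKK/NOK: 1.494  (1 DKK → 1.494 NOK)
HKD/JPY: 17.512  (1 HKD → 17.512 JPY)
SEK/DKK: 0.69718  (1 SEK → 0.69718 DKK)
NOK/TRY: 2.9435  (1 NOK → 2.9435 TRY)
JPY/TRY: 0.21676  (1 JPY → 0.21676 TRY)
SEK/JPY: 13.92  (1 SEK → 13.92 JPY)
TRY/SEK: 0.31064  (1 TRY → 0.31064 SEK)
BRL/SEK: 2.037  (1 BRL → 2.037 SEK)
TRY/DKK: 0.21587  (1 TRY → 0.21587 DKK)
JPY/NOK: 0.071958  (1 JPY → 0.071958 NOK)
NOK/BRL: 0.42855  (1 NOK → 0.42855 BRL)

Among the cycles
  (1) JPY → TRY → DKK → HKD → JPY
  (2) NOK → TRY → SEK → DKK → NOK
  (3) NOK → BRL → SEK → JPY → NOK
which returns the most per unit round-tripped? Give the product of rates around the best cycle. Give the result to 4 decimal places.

(1) 0.21676 × 0.21587 × 1.0835 × 17.512 = 0.88784
(2) 2.9435 × 0.31064 × 0.69718 × 1.494 = 0.95239
(3) 0.42855 × 2.037 × 13.92 × 0.071958 = 0.87440
Highest is cycle (2) at 0.9524 (≤1, no arbitrage).

0.9524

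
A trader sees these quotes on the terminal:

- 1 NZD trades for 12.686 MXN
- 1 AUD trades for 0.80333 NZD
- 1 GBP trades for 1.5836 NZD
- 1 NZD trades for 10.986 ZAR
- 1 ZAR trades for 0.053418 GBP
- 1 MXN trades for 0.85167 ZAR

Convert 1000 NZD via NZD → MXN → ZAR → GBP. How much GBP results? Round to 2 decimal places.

1000 NZD × 12.686 = 12686 MXN
12686 MXN × 0.85167 = 10804.28562 ZAR
10804.28562 ZAR × 0.053418 = 577.14332924916 GBP

577.14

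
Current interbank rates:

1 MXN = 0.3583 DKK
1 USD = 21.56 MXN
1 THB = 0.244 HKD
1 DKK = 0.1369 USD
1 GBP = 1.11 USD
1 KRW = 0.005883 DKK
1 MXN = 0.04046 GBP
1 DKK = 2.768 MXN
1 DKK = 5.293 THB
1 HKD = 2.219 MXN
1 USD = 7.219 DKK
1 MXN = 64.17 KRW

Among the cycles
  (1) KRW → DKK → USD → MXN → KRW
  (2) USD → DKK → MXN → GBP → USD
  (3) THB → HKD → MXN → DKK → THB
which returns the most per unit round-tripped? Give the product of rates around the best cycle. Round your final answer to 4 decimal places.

(1) 0.005883 × 0.1369 × 21.56 × 64.17 = 1.11425
(2) 7.219 × 2.768 × 0.04046 × 1.11 = 0.89741
(3) 0.244 × 2.219 × 0.3583 × 5.293 = 1.02682
Highest is cycle (1) at 1.1143 (>1, arbitrage).

1.1143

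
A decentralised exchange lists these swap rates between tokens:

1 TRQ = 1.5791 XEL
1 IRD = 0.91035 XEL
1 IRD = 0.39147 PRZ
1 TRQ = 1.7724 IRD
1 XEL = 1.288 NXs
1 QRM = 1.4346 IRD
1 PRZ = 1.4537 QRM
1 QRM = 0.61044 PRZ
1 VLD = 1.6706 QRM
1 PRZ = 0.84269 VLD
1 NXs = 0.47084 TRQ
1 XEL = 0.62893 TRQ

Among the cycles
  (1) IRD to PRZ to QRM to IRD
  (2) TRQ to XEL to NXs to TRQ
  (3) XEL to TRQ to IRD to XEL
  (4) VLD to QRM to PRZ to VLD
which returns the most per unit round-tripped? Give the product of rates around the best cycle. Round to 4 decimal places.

(1) 0.39147 × 1.4537 × 1.4346 = 0.81640
(2) 1.5791 × 1.288 × 0.47084 = 0.95763
(3) 0.62893 × 1.7724 × 0.91035 = 1.01478
(4) 1.6706 × 0.61044 × 0.84269 = 0.85938
Highest is cycle (3) at 1.0148 (>1, arbitrage).

1.0148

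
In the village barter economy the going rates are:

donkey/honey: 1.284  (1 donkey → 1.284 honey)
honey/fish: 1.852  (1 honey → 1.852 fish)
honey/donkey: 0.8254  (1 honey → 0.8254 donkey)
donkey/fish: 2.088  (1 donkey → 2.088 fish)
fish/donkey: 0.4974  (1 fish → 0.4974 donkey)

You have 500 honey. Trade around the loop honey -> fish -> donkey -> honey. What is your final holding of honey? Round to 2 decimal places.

500 honey × 1.852 = 926 fish
926 fish × 0.4974 = 460.5924 donkey
460.5924 donkey × 1.284 = 591.4006416 honey

591.40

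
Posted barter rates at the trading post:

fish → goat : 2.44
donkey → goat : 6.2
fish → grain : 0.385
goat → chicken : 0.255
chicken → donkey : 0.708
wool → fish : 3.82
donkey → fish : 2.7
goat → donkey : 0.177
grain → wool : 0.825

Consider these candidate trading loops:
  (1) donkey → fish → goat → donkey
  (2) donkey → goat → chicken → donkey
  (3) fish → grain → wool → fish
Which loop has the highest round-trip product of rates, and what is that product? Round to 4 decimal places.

(1) 2.7 × 2.44 × 0.177 = 1.16608
(2) 6.2 × 0.255 × 0.708 = 1.11935
(3) 0.385 × 0.825 × 3.82 = 1.21333
Highest is cycle (3) at 1.2133 (>1, arbitrage).

1.2133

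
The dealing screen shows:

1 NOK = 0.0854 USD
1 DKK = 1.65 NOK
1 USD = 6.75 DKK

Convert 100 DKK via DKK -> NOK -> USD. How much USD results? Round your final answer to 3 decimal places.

100 DKK × 1.65 = 165 NOK
165 NOK × 0.0854 = 14.091 USD

14.091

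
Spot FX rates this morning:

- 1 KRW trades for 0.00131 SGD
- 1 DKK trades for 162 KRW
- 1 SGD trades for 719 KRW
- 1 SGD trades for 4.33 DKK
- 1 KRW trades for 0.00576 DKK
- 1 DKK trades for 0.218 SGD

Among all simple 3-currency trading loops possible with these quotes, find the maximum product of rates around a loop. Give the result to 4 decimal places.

KRW→SGD→DKK→KRW: 0.00131 × 4.33 × 162 = 0.91891
KRW→DKK→SGD→KRW: 0.00576 × 0.218 × 719 = 0.90283
Maximum is KRW→SGD→DKK→KRW at 0.9189; no arbitrage — every cycle loses value.

0.9189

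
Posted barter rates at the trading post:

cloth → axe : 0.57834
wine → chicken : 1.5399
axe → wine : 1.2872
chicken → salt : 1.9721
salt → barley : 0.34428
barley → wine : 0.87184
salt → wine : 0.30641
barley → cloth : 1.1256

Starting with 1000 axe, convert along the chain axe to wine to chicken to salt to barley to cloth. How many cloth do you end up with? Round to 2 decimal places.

1514.83

1000 axe × 1.2872 = 1287.2 wine
1287.2 wine × 1.5399 = 1982.15928 chicken
1982.15928 chicken × 1.9721 = 3909.016316088 salt
3909.016316088 salt × 0.34428 = 1345.79613730277664 barley
1345.79613730277664 barley × 1.1256 = 1514.828132148005385984 cloth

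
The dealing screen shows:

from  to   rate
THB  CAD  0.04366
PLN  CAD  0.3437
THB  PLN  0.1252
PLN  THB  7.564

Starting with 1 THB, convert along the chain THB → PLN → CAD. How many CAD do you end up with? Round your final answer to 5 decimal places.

0.04303

1 THB × 0.1252 = 0.1252 PLN
0.1252 PLN × 0.3437 = 0.04303124 CAD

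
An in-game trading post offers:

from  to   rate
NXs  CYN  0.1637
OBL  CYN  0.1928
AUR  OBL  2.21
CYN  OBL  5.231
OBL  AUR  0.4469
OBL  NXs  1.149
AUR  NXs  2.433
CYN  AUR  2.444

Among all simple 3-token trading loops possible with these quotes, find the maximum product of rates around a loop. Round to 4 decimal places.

1.0414

AUR→OBL→CYN→AUR: 2.21 × 0.1928 × 2.444 = 1.04136
OBL→NXs→CYN→OBL: 1.149 × 0.1637 × 5.231 = 0.98391
AUR→NXs→CYN→AUR: 2.433 × 0.1637 × 2.444 = 0.97340
Maximum is AUR→OBL→CYN→AUR at 1.0414; arbitrage exists.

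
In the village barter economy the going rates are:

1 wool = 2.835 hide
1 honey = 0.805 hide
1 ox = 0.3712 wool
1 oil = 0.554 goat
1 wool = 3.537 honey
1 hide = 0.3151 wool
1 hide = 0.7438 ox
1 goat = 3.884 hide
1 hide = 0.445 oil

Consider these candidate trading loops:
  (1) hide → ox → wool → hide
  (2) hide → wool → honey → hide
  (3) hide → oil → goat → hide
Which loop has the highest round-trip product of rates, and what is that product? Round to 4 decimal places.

(1) 0.7438 × 0.3712 × 2.835 = 0.78274
(2) 0.3151 × 3.537 × 0.805 = 0.89718
(3) 0.445 × 0.554 × 3.884 = 0.95752
Highest is cycle (3) at 0.9575 (≤1, no arbitrage).

0.9575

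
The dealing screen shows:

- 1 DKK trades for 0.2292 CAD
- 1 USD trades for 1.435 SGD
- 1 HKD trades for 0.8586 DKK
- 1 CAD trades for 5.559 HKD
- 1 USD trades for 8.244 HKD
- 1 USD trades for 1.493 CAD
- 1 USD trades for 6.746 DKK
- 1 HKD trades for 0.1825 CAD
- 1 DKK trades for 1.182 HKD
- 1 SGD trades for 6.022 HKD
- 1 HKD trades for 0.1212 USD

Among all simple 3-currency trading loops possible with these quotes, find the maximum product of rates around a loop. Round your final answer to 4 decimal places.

1.0940

CAD→HKD→DKK→CAD: 5.559 × 0.8586 × 0.2292 = 1.09396
SGD→HKD→USD→SGD: 6.022 × 0.1212 × 1.435 = 1.04736
CAD→HKD→USD→CAD: 5.559 × 0.1212 × 1.493 = 1.00591
USD→DKK→HKD→USD: 6.746 × 1.182 × 0.1212 = 0.96642
Maximum is CAD→HKD→DKK→CAD at 1.0940; arbitrage exists.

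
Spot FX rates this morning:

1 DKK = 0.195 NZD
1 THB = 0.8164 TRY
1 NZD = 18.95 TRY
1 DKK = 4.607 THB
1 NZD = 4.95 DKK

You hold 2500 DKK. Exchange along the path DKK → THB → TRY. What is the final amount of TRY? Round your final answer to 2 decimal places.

2500 DKK × 4.607 = 11517.5 THB
11517.5 THB × 0.8164 = 9402.887 TRY

9402.89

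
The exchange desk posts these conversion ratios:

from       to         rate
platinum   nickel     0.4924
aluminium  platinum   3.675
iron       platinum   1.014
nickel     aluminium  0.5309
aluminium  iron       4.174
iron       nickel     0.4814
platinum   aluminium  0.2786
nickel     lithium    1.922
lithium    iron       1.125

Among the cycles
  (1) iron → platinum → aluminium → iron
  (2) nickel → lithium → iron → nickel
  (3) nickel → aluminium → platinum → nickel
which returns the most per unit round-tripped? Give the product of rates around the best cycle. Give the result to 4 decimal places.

1.1792

(1) 1.014 × 0.2786 × 4.174 = 1.17916
(2) 1.922 × 1.125 × 0.4814 = 1.04091
(3) 0.5309 × 3.675 × 0.4924 = 0.96070
Highest is cycle (1) at 1.1792 (>1, arbitrage).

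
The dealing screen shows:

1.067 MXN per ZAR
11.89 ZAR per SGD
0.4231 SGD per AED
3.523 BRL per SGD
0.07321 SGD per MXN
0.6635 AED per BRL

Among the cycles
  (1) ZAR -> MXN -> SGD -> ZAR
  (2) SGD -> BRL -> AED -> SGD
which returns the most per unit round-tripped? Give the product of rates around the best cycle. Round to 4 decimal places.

0.9890

(1) 1.067 × 0.07321 × 11.89 = 0.92879
(2) 3.523 × 0.6635 × 0.4231 = 0.98900
Highest is cycle (2) at 0.9890 (≤1, no arbitrage).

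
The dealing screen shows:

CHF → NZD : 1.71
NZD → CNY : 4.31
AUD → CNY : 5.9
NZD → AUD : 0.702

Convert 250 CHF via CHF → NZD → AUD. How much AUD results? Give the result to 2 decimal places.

250 CHF × 1.71 = 427.5 NZD
427.5 NZD × 0.702 = 300.105 AUD

300.11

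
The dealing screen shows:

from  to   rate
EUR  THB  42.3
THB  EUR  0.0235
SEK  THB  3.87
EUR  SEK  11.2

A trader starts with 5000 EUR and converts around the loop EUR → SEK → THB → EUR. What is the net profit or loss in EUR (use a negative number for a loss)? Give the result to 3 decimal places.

5000 EUR × 11.2 = 56000 SEK
56000 SEK × 3.87 = 216720 THB
216720 THB × 0.0235 = 5092.92 EUR
Net change: 5092.92 − 5000 = 92.92 EUR

92.920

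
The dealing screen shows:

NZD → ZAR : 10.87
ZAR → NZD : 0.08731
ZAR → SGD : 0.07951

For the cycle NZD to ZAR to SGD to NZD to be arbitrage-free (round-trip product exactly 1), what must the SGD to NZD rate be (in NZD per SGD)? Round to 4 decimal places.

1.1570

Known legs of the cycle: 10.87 × 0.07951 = 0.8642737
For no arbitrage the full-cycle product must be 1, so the missing rate is 1 / 0.8642737 ≈ 1.157041.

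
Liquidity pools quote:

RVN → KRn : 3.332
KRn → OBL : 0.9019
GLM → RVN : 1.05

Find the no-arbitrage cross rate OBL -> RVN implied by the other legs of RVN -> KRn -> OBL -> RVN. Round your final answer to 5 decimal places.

Known legs of the cycle: 3.332 × 0.9019 = 3.0051308
For no arbitrage the full-cycle product must be 1, so the missing rate is 1 / 3.0051308 ≈ 0.3327642.

0.33276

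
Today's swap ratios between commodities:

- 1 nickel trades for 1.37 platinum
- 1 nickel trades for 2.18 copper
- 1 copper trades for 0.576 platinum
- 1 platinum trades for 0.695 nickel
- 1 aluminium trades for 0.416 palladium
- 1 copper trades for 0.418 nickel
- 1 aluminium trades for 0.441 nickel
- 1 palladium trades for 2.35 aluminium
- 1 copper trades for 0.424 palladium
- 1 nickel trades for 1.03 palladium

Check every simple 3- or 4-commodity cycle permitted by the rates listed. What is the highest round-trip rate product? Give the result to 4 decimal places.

1.0674

palladium→aluminium→nickel→palladium: 2.35 × 0.441 × 1.03 = 1.06744
palladium→aluminium→nickel→copper→palladium: 2.35 × 0.441 × 2.18 × 0.424 = 0.95792
platinum→nickel→copper→platinum: 0.695 × 2.18 × 0.576 = 0.87270
Maximum is palladium→aluminium→nickel→palladium at 1.0674; arbitrage exists.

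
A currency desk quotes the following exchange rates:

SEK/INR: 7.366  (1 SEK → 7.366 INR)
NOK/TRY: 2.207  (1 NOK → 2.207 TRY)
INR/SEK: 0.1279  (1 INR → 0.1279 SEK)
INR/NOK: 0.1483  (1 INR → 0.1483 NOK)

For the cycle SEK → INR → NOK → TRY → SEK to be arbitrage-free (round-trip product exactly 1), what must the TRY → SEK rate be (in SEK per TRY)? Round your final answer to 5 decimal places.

0.41479

Known legs of the cycle: 7.366 × 0.1483 × 2.207 = 2.4108778046
For no arbitrage the full-cycle product must be 1, so the missing rate is 1 / 2.4108778046 ≈ 0.4147867.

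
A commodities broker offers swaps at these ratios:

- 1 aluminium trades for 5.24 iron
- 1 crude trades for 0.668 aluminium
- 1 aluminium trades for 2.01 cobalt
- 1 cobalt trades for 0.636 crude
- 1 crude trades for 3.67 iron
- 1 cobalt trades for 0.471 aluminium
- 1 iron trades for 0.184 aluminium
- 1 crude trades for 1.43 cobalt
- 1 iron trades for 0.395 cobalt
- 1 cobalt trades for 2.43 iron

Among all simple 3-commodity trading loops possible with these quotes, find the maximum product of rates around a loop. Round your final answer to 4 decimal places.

0.9749

iron→cobalt→aluminium→iron: 0.395 × 0.471 × 5.24 = 0.97488
iron→cobalt→crude→iron: 0.395 × 0.636 × 3.67 = 0.92198
iron→aluminium→cobalt→iron: 0.184 × 2.01 × 2.43 = 0.89871
crude→aluminium→cobalt→crude: 0.668 × 2.01 × 0.636 = 0.85394
Maximum is iron→cobalt→aluminium→iron at 0.9749; no arbitrage — every cycle loses value.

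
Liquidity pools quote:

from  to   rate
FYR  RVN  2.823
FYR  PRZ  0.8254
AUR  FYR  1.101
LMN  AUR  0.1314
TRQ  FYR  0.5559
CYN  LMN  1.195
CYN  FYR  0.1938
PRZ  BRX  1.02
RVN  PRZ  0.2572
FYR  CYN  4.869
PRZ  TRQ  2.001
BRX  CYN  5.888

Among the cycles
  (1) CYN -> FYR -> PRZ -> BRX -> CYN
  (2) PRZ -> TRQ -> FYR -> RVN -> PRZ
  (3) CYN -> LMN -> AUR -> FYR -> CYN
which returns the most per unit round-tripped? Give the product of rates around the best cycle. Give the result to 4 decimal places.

0.9607

(1) 0.1938 × 0.8254 × 1.02 × 5.888 = 0.96070
(2) 2.001 × 0.5559 × 2.823 × 0.2572 = 0.80765
(3) 1.195 × 0.1314 × 1.101 × 4.869 = 0.84176
Highest is cycle (1) at 0.9607 (≤1, no arbitrage).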